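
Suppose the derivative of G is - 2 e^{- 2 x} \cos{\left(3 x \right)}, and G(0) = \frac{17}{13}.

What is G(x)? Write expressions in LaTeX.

G(x) = \frac{\left(13 e^{2 x} - 6 \sin{\left(3 x \right)} + 4 \cos{\left(3 x \right)}\right) e^{- 2 x}}{13}

Differentiate the proposed G(x) back; it has to land on the given G'(x).
A general antiderivative is - \frac{6 e^{- 2 x} \sin{\left(3 x \right)}}{13} + \frac{4 e^{- 2 x} \cos{\left(3 x \right)}}{13} + C.
The condition gives C = \frac{17}{13} - (\frac{4}{13}) = 1.
So G(x) = \frac{\left(13 e^{2 x} - 6 \sin{\left(3 x \right)} + 4 \cos{\left(3 x \right)}\right) e^{- 2 x}}{13}.
Check: d/dx[\frac{\left(13 e^{2 x} - 6 \sin{\left(3 x \right)} + 4 \cos{\left(3 x \right)}\right) e^{- 2 x}}{13}] = - 2 e^{- 2 x} \cos{\left(3 x \right)} = G'(x).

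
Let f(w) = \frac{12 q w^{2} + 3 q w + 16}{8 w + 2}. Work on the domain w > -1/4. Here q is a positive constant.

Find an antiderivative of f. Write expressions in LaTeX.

Differentiate the proposed F(w) back; it has to land on f(w) exactly.
Check: d/dw[\frac{3 q w^{2}}{4} + 2 \log{\left(4 w + 1 \right)}] = \frac{12 q w^{2} + 3 q w + 16}{8 w + 2} = f(w).

An antiderivative is F(w) = \frac{3 q w^{2}}{4} + 2 \log{\left(4 w + 1 \right)}.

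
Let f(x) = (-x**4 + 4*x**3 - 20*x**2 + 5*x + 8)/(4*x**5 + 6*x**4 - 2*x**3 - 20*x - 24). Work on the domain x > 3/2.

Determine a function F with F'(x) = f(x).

An antiderivative is F(x) = (-1011*log(x - 3/2) + 5236*log(x + 1) - 11050*log(x + 2) + 2520*log(x**2 + 2) - 2765*sqrt(2)*atan(sqrt(2)*x/2))/7140.

The denominator factors as 2*(x + 1)*(x + 2)*(2*x - 3)*(x**2 + 2); partial fractions split f into directly integrable pieces: (72*x - 79)/(102*(x**2 + 2)) - 337/(1190*(2*x - 3)) - 65/(42*(x + 2)) + 11/(15*(x + 1)).
Check: d/dx[(-1011*log(x - 3/2) + 5236*log(x + 1) - 11050*log(x + 2) + 2520*log(x**2 + 2) - 2765*sqrt(2)*atan(sqrt(2)*x/2))/7140] = (-x**4 + 4*x**3 - 20*x**2 + 5*x + 8)/(4*x**5 + 6*x**4 - 2*x**3 - 20*x - 24) = f(x).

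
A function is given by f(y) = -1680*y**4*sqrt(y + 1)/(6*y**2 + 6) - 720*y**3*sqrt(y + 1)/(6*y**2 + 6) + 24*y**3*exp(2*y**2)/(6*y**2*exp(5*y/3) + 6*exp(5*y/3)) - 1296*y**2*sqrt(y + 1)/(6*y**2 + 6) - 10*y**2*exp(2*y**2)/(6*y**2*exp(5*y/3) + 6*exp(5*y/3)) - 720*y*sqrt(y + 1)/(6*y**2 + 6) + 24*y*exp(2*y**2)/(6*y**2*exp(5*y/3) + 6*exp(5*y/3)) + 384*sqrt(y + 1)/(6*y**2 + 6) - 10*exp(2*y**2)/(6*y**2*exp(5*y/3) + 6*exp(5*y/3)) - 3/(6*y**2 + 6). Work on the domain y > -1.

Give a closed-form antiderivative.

An antiderivative is F(y) = -(160*y**3*sqrt(y + 1) + 128*y**2*sqrt(y + 1) - 96*y*sqrt(y + 1) - 64*sqrt(y + 1) + atan(y) - 2*exp(-5*y/3)*exp(2*y**2))/2.

Integrate term by term and add the pieces.
Check: d/dy[-(160*y**3*sqrt(y + 1) + 128*y**2*sqrt(y + 1) - 96*y*sqrt(y + 1) - 64*sqrt(y + 1) + atan(y) - 2*exp(-5*y/3)*exp(2*y**2))/2] = (-1680*y**5*exp(5*y/3) - 2400*y**4*exp(5*y/3) + 24*y**3*sqrt(y + 1)*exp(2*y**2) - 2016*y**3*exp(5*y/3) - 10*y**2*sqrt(y + 1)*exp(2*y**2) - 2016*y**2*exp(5*y/3) + 24*y*sqrt(y + 1)*exp(2*y**2) - 336*y*exp(5*y/3) - 3*sqrt(y + 1)*exp(5*y/3) - 10*sqrt(y + 1)*exp(2*y**2) + 384*exp(5*y/3))/(6*y**2*sqrt(y + 1)*exp(5*y/3) + 6*sqrt(y + 1)*exp(5*y/3)), which equals f(y).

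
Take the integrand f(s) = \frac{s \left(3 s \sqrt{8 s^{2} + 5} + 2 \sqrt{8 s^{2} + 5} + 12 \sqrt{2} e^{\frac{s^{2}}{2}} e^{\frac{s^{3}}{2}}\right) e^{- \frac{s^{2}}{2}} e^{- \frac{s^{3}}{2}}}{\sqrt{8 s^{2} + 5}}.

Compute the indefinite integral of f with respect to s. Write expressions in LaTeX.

An antiderivative F(s) passes only if d/ds[F] lands on f(s) exactly.
Check: d/ds[- \frac{- 3 \sqrt{2} \sqrt{8 s^{2} + 5} + 4 e^{- \frac{s^{2}}{2}} e^{- \frac{s^{3}}{2}}}{2}] = \frac{\left(3 s^{2} \sqrt{8 s^{2} + 5} + 2 s \sqrt{8 s^{2} + 5} + 12 \sqrt{2} s e^{\frac{s^{2}}{2}} e^{\frac{s^{3}}{2}}\right) e^{- \frac{s^{2}}{2}} e^{- \frac{s^{3}}{2}}}{\sqrt{8 s^{2} + 5}}, which equals f(s).

F(s) = - \frac{- 3 \sqrt{2} \sqrt{8 s^{2} + 5} + 4 e^{- \frac{s^{2}}{2}} e^{- \frac{s^{3}}{2}}}{2} + C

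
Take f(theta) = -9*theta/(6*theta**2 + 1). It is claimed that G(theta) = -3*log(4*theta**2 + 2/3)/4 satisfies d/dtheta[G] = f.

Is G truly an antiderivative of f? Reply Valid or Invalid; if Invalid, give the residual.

d/dtheta[G] = -9*theta/(6*theta**2 + 1)
This equals f(theta) exactly, so the claim holds.

Valid - differentiating G returns exactly f.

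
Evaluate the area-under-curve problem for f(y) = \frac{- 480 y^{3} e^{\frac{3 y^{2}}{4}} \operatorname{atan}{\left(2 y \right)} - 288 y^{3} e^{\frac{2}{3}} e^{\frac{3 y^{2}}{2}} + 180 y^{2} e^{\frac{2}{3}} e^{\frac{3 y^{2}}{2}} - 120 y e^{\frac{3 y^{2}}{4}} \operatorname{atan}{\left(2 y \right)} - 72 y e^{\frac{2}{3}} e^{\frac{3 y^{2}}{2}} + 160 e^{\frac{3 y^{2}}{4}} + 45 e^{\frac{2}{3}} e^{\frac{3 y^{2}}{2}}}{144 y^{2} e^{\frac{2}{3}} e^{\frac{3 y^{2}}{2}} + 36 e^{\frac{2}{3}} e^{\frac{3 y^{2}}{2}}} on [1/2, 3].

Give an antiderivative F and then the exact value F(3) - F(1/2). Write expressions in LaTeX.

Antiderivative: F(y) = \frac{- 36 y^{2} + 45 y + 80 e^{- \frac{3 y^{2}}{4} - \frac{2}{3}} \operatorname{atan}{\left(2 y \right)}}{36}; value = - \frac{45}{8} - \frac{5 \pi}{9 e^{\frac{41}{48}}} + \frac{20 \operatorname{atan}{\left(6 \right)}}{9 e^{\frac{89}{12}}}

Any candidate F(y) must reproduce f(y) exactly when differentiated.
F(y) = \frac{- 36 y^{2} + 45 y + 80 e^{- \frac{3 y^{2}}{4} - \frac{2}{3}} \operatorname{atan}{\left(2 y \right)}}{36} is an antiderivative of f.
Check: d/dy[\frac{- 36 y^{2} + 45 y + 80 e^{- \frac{3 y^{2}}{4} - \frac{2}{3}} \operatorname{atan}{\left(2 y \right)}}{36}] = \frac{- 480 y^{3} e^{\frac{3 y^{2}}{4}} \operatorname{atan}{\left(2 y \right)} - 288 y^{3} e^{\frac{2}{3}} e^{\frac{3 y^{2}}{2}} + 180 y^{2} e^{\frac{2}{3}} e^{\frac{3 y^{2}}{2}} - 120 y e^{\frac{3 y^{2}}{4}} \operatorname{atan}{\left(2 y \right)} - 72 y e^{\frac{2}{3}} e^{\frac{3 y^{2}}{2}} + 160 e^{\frac{3 y^{2}}{4}} + 45 e^{\frac{2}{3}} e^{\frac{3 y^{2}}{2}}}{144 y^{2} e^{\frac{2}{3}} e^{\frac{3 y^{2}}{2}} + 36 e^{\frac{2}{3}} e^{\frac{3 y^{2}}{2}}} = f(y).
F(3) = - \frac{21}{4} + \frac{20 \operatorname{atan}{\left(6 \right)}}{9 e^{\frac{89}{12}}}; F(1/2) = \frac{3}{8} + \frac{5 \pi}{9 e^{\frac{41}{48}}}.
Integral = F(3) - F(1/2) = - \frac{45}{8} - \frac{5 \pi}{9 e^{\frac{41}{48}}} + \frac{20 \operatorname{atan}{\left(6 \right)}}{9 e^{\frac{89}{12}}}.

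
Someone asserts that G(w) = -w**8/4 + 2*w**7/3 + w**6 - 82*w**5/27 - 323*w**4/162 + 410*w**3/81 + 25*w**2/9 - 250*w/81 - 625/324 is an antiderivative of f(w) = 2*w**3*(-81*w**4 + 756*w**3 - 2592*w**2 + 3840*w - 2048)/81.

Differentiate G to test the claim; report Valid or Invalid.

Invalid: d/dw[G] - f = -14*w**6 + 70*w**5 - 110*w**4 + 1150*w**3/27 + 410*w**2/27 + 50*w/9 - 250/81, which is not 0.

d/dw[G] = -2*w**7 + 14*w**6/3 + 6*w**5 - 410*w**4/27 - 646*w**3/81 + 410*w**2/27 + 50*w/9 - 250/81
d/dw[G] - f(w) = -14*w**6 + 70*w**5 - 110*w**4 + 1150*w**3/27 + 410*w**2/27 + 50*w/9 - 250/81 != 0.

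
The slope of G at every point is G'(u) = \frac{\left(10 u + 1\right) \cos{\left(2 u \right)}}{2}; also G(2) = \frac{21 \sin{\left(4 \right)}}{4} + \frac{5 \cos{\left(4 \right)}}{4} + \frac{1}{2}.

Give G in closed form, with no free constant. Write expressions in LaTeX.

The proposed G(u) is checked by its d/du: the result must match the given G'(u).
A general antiderivative is \frac{5 u \sin{\left(2 u \right)}}{2} + \frac{\sin{\left(2 u \right)}}{4} + \frac{5 \cos{\left(2 u \right)}}{4} + C.
The condition gives C = \frac{21 \sin{\left(4 \right)}}{4} + \frac{5 \cos{\left(4 \right)}}{4} + \frac{1}{2} - (\frac{21 \sin{\left(4 \right)}}{4} + \frac{5 \cos{\left(4 \right)}}{4}) = \frac{1}{2}.
So G(u) = \frac{10 u \sin{\left(2 u \right)} + \sin{\left(2 u \right)} + 5 \cos{\left(2 u \right)} + 2}{4}.
Check: d/du[\frac{10 u \sin{\left(2 u \right)} + \sin{\left(2 u \right)} + 5 \cos{\left(2 u \right)} + 2}{4}] = 5 u \cos{\left(2 u \right)} + \frac{\cos{\left(2 u \right)}}{2}, which equals G'(u).

G(u) = \frac{10 u \sin{\left(2 u \right)} + \sin{\left(2 u \right)} + 5 \cos{\left(2 u \right)} + 2}{4}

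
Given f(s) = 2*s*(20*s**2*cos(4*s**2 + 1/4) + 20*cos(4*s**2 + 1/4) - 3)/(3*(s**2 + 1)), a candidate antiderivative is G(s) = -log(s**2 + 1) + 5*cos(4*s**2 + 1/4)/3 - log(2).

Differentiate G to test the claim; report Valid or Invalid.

d/ds[G] = (-40*s**3*sin(4*s**2 + 1/4) - 40*s*sin(4*s**2 + 1/4) - 6*s)/(3*s**2 + 3)
d/ds[G] - f(s) = -40*s*sin(4*s**2 + 1/4)/3 - 40*s*cos(4*s**2 + 1/4)/3 != 0.

Invalid: d/ds[G] - f = -40*s*sin(4*s**2 + 1/4)/3 - 40*s*cos(4*s**2 + 1/4)/3, which is not 0.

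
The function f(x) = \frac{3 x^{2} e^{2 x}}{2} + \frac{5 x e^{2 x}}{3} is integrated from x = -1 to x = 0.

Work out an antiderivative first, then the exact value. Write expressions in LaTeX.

Recognize the product-rule pattern: f = u'v + uv' with u = \frac{3 x^{2}}{4} + \frac{x}{12} - \frac{1}{24}, v = e^{2 x}, so integration by parts undoes it.
F(x) = \frac{\left(18 x^{2} + 2 x - 1\right) e^{2 x}}{24} is an antiderivative of f.
Check: d/dx[\frac{\left(18 x^{2} + 2 x - 1\right) e^{2 x}}{24}] = \frac{3 x^{2} e^{2 x}}{2} + \frac{5 x e^{2 x}}{3} = f(x).
F(0) = - \frac{1}{24}; F(-1) = \frac{5}{8 e^{2}}.
Integral = F(0) - F(-1) = - \frac{5}{8 e^{2}} - \frac{1}{24}.

Antiderivative: F(x) = \frac{\left(18 x^{2} + 2 x - 1\right) e^{2 x}}{24}; value = - \frac{5}{8 e^{2}} - \frac{1}{24}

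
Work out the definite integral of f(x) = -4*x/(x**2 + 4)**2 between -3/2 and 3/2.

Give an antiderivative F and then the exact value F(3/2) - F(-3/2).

Antiderivative: F(x) = 2/(x**2 + 4); value = 0

f matches the chain-rule pattern g'(h)*h' with inner function h(x) = x**2 + 4; substituting u = h(x) collapses the integral.
F(x) = 2/(x**2 + 4) is an antiderivative of f.
Check: d/dx[2/(x**2 + 4)] = -4*x/(x**4 + 8*x**2 + 16), which equals f(x).
F(3/2) = 8/25; F(-3/2) = 8/25.
Integral = F(3/2) - F(-3/2) = 0.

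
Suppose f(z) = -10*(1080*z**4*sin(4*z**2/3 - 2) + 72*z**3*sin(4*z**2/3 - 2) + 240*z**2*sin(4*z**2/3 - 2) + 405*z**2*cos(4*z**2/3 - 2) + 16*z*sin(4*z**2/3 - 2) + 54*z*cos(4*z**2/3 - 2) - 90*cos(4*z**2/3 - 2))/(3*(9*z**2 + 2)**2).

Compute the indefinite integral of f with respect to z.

F(z) = (150*z*cos(4*z**2/3 - 2) + 10*cos(4*z**2/3 - 2))/(9*z**2 + 2) + C

A candidate is checked by its d/dz: the result must match f(z).
Check: d/dz[(150*z*cos(4*z**2/3 - 2) + 10*cos(4*z**2/3 - 2))/(9*z**2 + 2)] = (-10800*z**4*sin(4*z**2/3 - 2) - 720*z**3*sin(4*z**2/3 - 2) - 2400*z**2*sin(4*z**2/3 - 2) - 4050*z**2*cos(4*z**2/3 - 2) - 160*z*sin(4*z**2/3 - 2) - 540*z*cos(4*z**2/3 - 2) + 900*cos(4*z**2/3 - 2))/(243*z**4 + 108*z**2 + 12), which equals f(z).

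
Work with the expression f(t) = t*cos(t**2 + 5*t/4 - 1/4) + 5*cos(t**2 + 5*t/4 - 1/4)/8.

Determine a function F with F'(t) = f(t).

An antiderivative is F(t) = sin(t**2 + 5*t/4 - 1/4)/2.

f matches the chain-rule pattern g'(h)*h' with inner function h(t) = t**2 + 5*t/4 - 1/4; substituting u = h(t) collapses the integral.
Check: d/dt[sin(t**2 + 5*t/4 - 1/4)/2] = t*cos(t**2 + 5*t/4 - 1/4) + 5*cos(t**2 + 5*t/4 - 1/4)/8 = f(t).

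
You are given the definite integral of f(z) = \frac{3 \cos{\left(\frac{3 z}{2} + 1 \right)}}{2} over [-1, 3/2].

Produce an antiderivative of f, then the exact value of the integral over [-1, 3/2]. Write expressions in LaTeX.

Antiderivative: F(z) = \sin{\left(\frac{3 z}{2} + 1 \right)}; value = \sin{\left(\frac{13}{4} \right)} + \sin{\left(\frac{1}{2} \right)}

Since d/dz undoes antidifferentiation here, F'(z) = f(z) is required of F(z).
F(z) = \sin{\left(\frac{3 z}{2} + 1 \right)} is an antiderivative of f.
Check: d/dz[\sin{\left(\frac{3 z}{2} + 1 \right)}] = \frac{3 \cos{\left(\frac{3 z}{2} + 1 \right)}}{2} = f(z).
F(3/2) = \sin{\left(\frac{13}{4} \right)}; F(-1) = - \sin{\left(\frac{1}{2} \right)}.
Integral = F(3/2) - F(-1) = \sin{\left(\frac{13}{4} \right)} + \sin{\left(\frac{1}{2} \right)}.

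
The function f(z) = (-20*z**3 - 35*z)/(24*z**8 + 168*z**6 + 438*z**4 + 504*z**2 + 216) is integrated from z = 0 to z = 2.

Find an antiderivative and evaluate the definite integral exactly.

Antiderivative: F(z) = 5/(12*(z**2 + 2)*(2*z**2 + 3)); value = -25/396

Recognize the product-rule pattern: f = u'v + uv' with u = 5/(6*(2*z**2 + 3)), v = 1/(2*z**2 + 4), so integration by parts undoes it.
F(z) = 5/(12*(z**2 + 2)*(2*z**2 + 3)) is an antiderivative of f.
Check: d/dz[5/(12*(z**2 + 2)*(2*z**2 + 3))] = (-20*z**3 - 35*z)/(24*z**8 + 168*z**6 + 438*z**4 + 504*z**2 + 216) = f(z).
F(2) = 5/792; F(0) = 5/72.
Integral = F(2) - F(0) = -25/396.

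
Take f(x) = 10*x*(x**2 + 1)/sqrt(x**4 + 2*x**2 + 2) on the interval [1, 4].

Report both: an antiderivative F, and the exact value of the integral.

Antiderivative: F(x) = 5*sqrt(x**4 + 2*x**2 + 2); value = -5*sqrt(5) + 5*sqrt(290)

The substitution u = x**4 + 2*x**2 + 2 works: f is exactly (dF/du)*(du/dx) for that inner function.
F(x) = 5*sqrt(x**4 + 2*x**2 + 2) is an antiderivative of f.
Check: d/dx[5*sqrt(x**4 + 2*x**2 + 2)] = (10*x**3 + 10*x)/sqrt(x**4 + 2*x**2 + 2), which equals f(x).
F(4) = 5*sqrt(290); F(1) = 5*sqrt(5).
Integral = F(4) - F(1) = -5*sqrt(5) + 5*sqrt(290).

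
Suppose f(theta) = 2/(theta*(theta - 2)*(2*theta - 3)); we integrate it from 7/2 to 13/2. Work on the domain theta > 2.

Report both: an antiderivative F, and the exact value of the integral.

Antiderivative: F(theta) = (log(theta) + 3*log(theta - 2) - 4*log(theta - 3/2))/3; value = -4*log(5)/3 - log(7/2)/3 - log(3/2) + log(13/2)/3 + 4*log(2)/3 + log(9/2)

Factor the denominator (theta*(theta - 2)*(2*theta - 3)) and decompose: f = -8/(3*(2*theta - 3)) + 1/(theta - 2) + 1/(3*theta); each piece integrates to a log, atan, or power term.
F(theta) = (log(theta) + 3*log(theta - 2) - 4*log(theta - 3/2))/3 is an antiderivative of f.
Check: d/dtheta[(log(theta) + 3*log(theta - 2) - 4*log(theta - 3/2))/3] = 2/(2*theta**3 - 7*theta**2 + 6*theta), which equals f(theta).
F(13/2) = -4*log(5)/3 + log(13/2)/3 + log(9/2); F(7/2) = -4*log(2)/3 + log(3/2) + log(7/2)/3.
Integral = F(13/2) - F(7/2) = -4*log(5)/3 - log(7/2)/3 - log(3/2) + log(13/2)/3 + 4*log(2)/3 + log(9/2).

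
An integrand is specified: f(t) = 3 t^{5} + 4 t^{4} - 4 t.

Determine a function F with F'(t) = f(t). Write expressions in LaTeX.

Integrate term by term and add the pieces.
Check: d/dt[\frac{t^{6}}{2} + \frac{4 t^{5}}{5} - 2 t^{2}] = 3 t^{5} + 4 t^{4} - 4 t = f(t).

An antiderivative is F(t) = \frac{t^{6}}{2} + \frac{4 t^{5}}{5} - 2 t^{2}.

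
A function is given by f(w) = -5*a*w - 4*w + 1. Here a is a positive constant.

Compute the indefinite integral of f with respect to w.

Integrate term by term and add the pieces.
Check: d/dw[-5*a*w**2/2 - 2*w**2 + w] = -5*a*w - 4*w + 1 = f(w).

F(w) = -5*a*w**2/2 - 2*w**2 + w + C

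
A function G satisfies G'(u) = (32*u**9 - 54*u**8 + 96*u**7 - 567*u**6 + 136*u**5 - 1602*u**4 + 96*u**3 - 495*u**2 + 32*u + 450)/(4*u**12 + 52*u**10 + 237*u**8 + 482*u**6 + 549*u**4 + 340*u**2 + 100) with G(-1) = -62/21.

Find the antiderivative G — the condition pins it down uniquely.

G(u) = (-8*u**4 - 12*u**2 + 9*u*(u**2 + 5) - (u**2 + 5)*(2*u**4 + 3*u**2 + 2) - 8)/((u**2 + 5)*(2*u**4 + 3*u**2 + 2))

Check a candidate G(u) by differentiating: d/du[G] must match the given G'(u).
A general antiderivative is 3*u/(2*u**4/3 + u**2 + 2/3) - 4/(u**2 + 5) + C.
The condition gives C = -62/21 - (-41/21) = -1.
So G(u) = (-8*u**4 - 12*u**2 + 9*u*(u**2 + 5) - (u**2 + 5)*(2*u**4 + 3*u**2 + 2) - 8)/((u**2 + 5)*(2*u**4 + 3*u**2 + 2)).
Check: d/du[(-8*u**4 - 12*u**2 + 9*u*(u**2 + 5) - (u**2 + 5)*(2*u**4 + 3*u**2 + 2) - 8)/((u**2 + 5)*(2*u**4 + 3*u**2 + 2))] = (32*u**9 - 54*u**8 + 96*u**7 - 567*u**6 + 136*u**5 - 1602*u**4 + 96*u**3 - 495*u**2 + 32*u + 450)/(4*u**12 + 52*u**10 + 237*u**8 + 482*u**6 + 549*u**4 + 340*u**2 + 100) = G'(u).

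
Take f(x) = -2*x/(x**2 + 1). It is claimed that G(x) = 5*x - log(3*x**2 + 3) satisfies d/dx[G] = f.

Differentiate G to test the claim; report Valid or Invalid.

Invalid: d/dx[G] - f = 5, which is not 0.

d/dx[G] = (5*x**2 - 2*x + 5)/(x**2 + 1)
d/dx[G] - f(x) = 5 != 0.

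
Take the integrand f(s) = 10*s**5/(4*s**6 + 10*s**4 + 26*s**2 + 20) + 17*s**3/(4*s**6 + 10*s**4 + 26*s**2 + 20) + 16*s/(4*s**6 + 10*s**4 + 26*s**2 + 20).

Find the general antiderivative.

F(s) = log(s**2 + 1)/4 + log(s**4 + 3*s**2/2 + 5)/2 + C

The integrand splits into summands that can be handled one at a time.
Check: d/ds[log(s**2 + 1)/4 + log(s**4 + 3*s**2/2 + 5)/2] = (10*s**5 + 17*s**3 + 16*s)/(4*s**6 + 10*s**4 + 26*s**2 + 20), which equals f(s).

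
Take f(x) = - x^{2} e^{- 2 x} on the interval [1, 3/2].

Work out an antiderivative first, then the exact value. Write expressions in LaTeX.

f has the shape u'v + uv' for u = \frac{x^{2}}{2} + \frac{x}{2} + \frac{1}{4} and v = e^{- 2 x} — it is the derivative of the product u*v.
F(x) = \frac{\left(2 x^{2} + 2 x + 1\right) e^{- 2 x}}{4} is an antiderivative of f.
Check: d/dx[\frac{\left(2 x^{2} + 2 x + 1\right) e^{- 2 x}}{4}] = - x^{2} e^{- 2 x} = f(x).
F(3/2) = \frac{17}{8 e^{3}}; F(1) = \frac{5}{4 e^{2}}.
Integral = F(3/2) - F(1) = - \frac{5}{4 e^{2}} + \frac{17}{8 e^{3}}.

Antiderivative: F(x) = \frac{\left(2 x^{2} + 2 x + 1\right) e^{- 2 x}}{4}; value = - \frac{5}{4 e^{2}} + \frac{17}{8 e^{3}}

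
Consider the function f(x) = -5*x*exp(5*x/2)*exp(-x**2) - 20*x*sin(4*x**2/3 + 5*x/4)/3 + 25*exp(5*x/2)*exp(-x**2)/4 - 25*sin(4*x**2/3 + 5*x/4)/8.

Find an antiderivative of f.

The integrand splits into summands that can be handled one at a time.
Check: d/dx[5*exp(5*x/2)*exp(-x**2)/2 + 5*cos(4*x**2/3 + 5*x/4)/2] = (-120*x*exp(5*x/2) - 160*x*exp(x**2)*sin(4*x**2/3 + 5*x/4) + 150*exp(5*x/2) - 75*exp(x**2)*sin(4*x**2/3 + 5*x/4))*exp(-x**2)/24, which equals f(x).

An antiderivative is F(x) = 5*exp(5*x/2)*exp(-x**2)/2 + 5*cos(4*x**2/3 + 5*x/4)/2.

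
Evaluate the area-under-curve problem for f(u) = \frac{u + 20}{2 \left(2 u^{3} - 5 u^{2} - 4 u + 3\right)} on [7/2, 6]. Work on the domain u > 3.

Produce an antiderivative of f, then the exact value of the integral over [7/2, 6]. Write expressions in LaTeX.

Antiderivative: F(u) = \frac{23 \log{\left(u - 3 \right)}}{40} - \frac{41 \log{\left(u - \frac{1}{2} \right)}}{30} + \frac{19 \log{\left(u + 1 \right)}}{24}; value = - \frac{41 \log{\left(\frac{11}{2} \right)}}{30} - \frac{19 \log{\left(\frac{9}{2} \right)}}{24} + \frac{23 \log{\left(2 \right)}}{40} + \frac{19 \log{\left(7 \right)}}{24} + \frac{233 \log{\left(3 \right)}}{120}

Factor the denominator (2 \left(u - 3\right) \left(u + 1\right) \left(2 u - 1\right)) and decompose: f = - \frac{41}{15 \left(2 u - 1\right)} + \frac{19}{24 \left(u + 1\right)} + \frac{23}{40 \left(u - 3\right)}; each piece integrates to a log, atan, or power term.
F(u) = \frac{23 \log{\left(u - 3 \right)}}{40} - \frac{41 \log{\left(u - \frac{1}{2} \right)}}{30} + \frac{19 \log{\left(u + 1 \right)}}{24} is an antiderivative of f.
Check: d/du[\frac{23 \log{\left(u - 3 \right)}}{40} - \frac{41 \log{\left(u - \frac{1}{2} \right)}}{30} + \frac{19 \log{\left(u + 1 \right)}}{24}] = \frac{u + 20}{4 u^{3} - 10 u^{2} - 8 u + 6}, which equals f(u).
F(6) = - \frac{41 \log{\left(\frac{11}{2} \right)}}{30} + \frac{23 \log{\left(3 \right)}}{40} + \frac{19 \log{\left(7 \right)}}{24}; F(7/2) = - \frac{41 \log{\left(3 \right)}}{30} - \frac{23 \log{\left(2 \right)}}{40} + \frac{19 \log{\left(\frac{9}{2} \right)}}{24}.
Integral = F(6) - F(7/2) = - \frac{41 \log{\left(\frac{11}{2} \right)}}{30} - \frac{19 \log{\left(\frac{9}{2} \right)}}{24} + \frac{23 \log{\left(2 \right)}}{40} + \frac{19 \log{\left(7 \right)}}{24} + \frac{233 \log{\left(3 \right)}}{120}.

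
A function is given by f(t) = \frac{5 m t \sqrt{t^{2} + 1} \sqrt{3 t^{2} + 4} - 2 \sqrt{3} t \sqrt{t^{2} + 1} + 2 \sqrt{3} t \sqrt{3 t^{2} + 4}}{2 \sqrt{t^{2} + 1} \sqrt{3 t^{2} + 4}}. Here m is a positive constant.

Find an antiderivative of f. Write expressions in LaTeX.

An antiderivative is F(t) = \frac{5 m t^{2}}{4} - \sqrt{t^{2} + \frac{4}{3}} + \sqrt{3 t^{2} + 3}.

A candidate is checked by its d/dt: the result must match f(t).
Check: d/dt[\frac{5 m t^{2}}{4} - \sqrt{t^{2} + \frac{4}{3}} + \sqrt{3 t^{2} + 3}] = \frac{5 m t \sqrt{t^{2} + 1} \sqrt{3 t^{2} + 4} - 2 \sqrt{3} t \sqrt{t^{2} + 1} + 2 \sqrt{3} t \sqrt{3 t^{2} + 4}}{2 \sqrt{t^{2} + 1} \sqrt{3 t^{2} + 4}} = f(t).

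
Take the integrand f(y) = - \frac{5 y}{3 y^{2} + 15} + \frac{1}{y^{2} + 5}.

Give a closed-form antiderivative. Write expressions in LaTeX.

An antiderivative is F(y) = - \frac{5 \log{\left(y^{2} + 5 \right)}}{6} + \frac{\sqrt{5} \operatorname{atan}{\left(\frac{\sqrt{5} y}{5} \right)}}{5}.

Integrate term by term and add the pieces.
Check: d/dy[- \frac{5 \log{\left(y^{2} + 5 \right)}}{6} + \frac{\sqrt{5} \operatorname{atan}{\left(\frac{\sqrt{5} y}{5} \right)}}{5}] = \frac{3 - 5 y}{3 y^{2} + 15}, which equals f(y).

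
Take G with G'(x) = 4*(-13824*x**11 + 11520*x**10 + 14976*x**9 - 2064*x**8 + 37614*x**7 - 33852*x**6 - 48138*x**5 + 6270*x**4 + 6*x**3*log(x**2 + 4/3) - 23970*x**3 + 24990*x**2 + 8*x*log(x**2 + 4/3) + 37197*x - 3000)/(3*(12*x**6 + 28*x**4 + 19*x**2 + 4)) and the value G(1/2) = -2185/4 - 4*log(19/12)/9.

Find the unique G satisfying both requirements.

G'(x) has the shape u'v + uv' for u = 1/(3*(x**2 + 1/2)) and v = -3*(4*x**2 - x - 5)**4 - log(x**2 + 4/3) — it is the derivative of the product u*v.
A general antiderivative is (-3*(4*x**2 - x - 5)**4 - log(x**2 + 4/3))/(3*(x**2 + 1/2)) + C.
The condition gives C = -2185/4 - 4*log(19/12)/9 - (-2187/4 - 4*log(19/12)/9) = 1/2.
So G(x) = (-3072*x**8 + 3072*x**7 + 14208*x**6 - 11328*x**5 - 25932*x**4 + 14160*x**3 + 22206*x**2 - 6000*x - 4*log(x**2 + 4/3) - 7497)/(12*x**2 + 6).
Check: d/dx[(-3072*x**8 + 3072*x**7 + 14208*x**6 - 11328*x**5 - 25932*x**4 + 14160*x**3 + 22206*x**2 - 6000*x - 4*log(x**2 + 4/3) - 7497)/(12*x**2 + 6)] = (-55296*x**11 + 46080*x**10 + 59904*x**9 - 8256*x**8 + 150456*x**7 - 135408*x**6 - 192552*x**5 + 25080*x**4 + 24*x**3*log(x**2 + 4/3) - 95880*x**3 + 99960*x**2 + 32*x*log(x**2 + 4/3) + 148788*x - 12000)/(36*x**6 + 84*x**4 + 57*x**2 + 12), which equals G'(x).

G(x) = (-3072*x**8 + 3072*x**7 + 14208*x**6 - 11328*x**5 - 25932*x**4 + 14160*x**3 + 22206*x**2 - 6000*x - 4*log(x**2 + 4/3) - 7497)/(12*x**2 + 6)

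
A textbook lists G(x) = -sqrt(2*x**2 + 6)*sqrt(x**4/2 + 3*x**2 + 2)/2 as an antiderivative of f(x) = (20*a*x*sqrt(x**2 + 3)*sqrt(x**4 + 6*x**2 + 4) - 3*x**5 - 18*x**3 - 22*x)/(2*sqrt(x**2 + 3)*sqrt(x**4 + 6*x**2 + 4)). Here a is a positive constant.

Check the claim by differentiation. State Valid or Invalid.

d/dx[G] = (-3*x**5 - 18*x**3 - 22*x)/(2*sqrt(x**2 + 3)*sqrt(x**4 + 6*x**2 + 4))
d/dx[G] - f(x) = -10*a*x != 0.

Invalid: d/dx[G] - f = -10*a*x, which is not 0.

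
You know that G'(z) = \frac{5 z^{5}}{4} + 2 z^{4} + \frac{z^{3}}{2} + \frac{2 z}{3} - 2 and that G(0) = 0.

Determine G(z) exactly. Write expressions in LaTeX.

G(z) = \frac{z \left(25 z^{5} + 48 z^{4} + 15 z^{3} + 40 z - 240\right)}{120}

The integrand splits into summands that can be handled one at a time.
A general antiderivative is \frac{5 z^{6}}{24} + \frac{2 z^{5}}{5} + \frac{z^{4}}{8} + \frac{z^{2}}{3} - 2 z + C.
The condition gives C = 0 - (0) = 0.
So G(z) = \frac{z \left(25 z^{5} + 48 z^{4} + 15 z^{3} + 40 z - 240\right)}{120}.
Check: d/dz[\frac{z \left(25 z^{5} + 48 z^{4} + 15 z^{3} + 40 z - 240\right)}{120}] = \frac{5 z^{5}}{4} + 2 z^{4} + \frac{z^{3}}{2} + \frac{2 z}{3} - 2 = G'(z).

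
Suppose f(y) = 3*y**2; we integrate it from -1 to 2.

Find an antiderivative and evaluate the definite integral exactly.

Differentiate the proposed F(y) back; it has to land on f(y) exactly.
F(y) = y**3 is an antiderivative of f.
Check: d/dy[y**3] = 3*y**2 = f(y).
F(2) = 8; F(-1) = -1.
Integral = F(2) - F(-1) = 9.

Antiderivative: F(y) = y**3; value = 9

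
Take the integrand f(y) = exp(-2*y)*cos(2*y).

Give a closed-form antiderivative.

Any candidate F(y) must reproduce f(y) exactly when differentiated.
Check: d/dy[(sin(2*y) - cos(2*y))*exp(-2*y)/4] = exp(-2*y)*cos(2*y) = f(y).

An antiderivative is F(y) = (sin(2*y) - cos(2*y))*exp(-2*y)/4.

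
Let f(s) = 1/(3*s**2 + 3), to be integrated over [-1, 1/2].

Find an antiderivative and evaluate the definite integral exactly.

Antiderivative: F(s) = atan(s)/3; value = atan(1/2)/3 + pi/12

An antiderivative F(s) passes only if d/ds[F] lands on f(s) exactly.
F(s) = atan(s)/3 is an antiderivative of f.
Check: d/ds[atan(s)/3] = 1/(3*s**2 + 3) = f(s).
F(1/2) = atan(1/2)/3; F(-1) = -pi/12.
Integral = F(1/2) - F(-1) = atan(1/2)/3 + pi/12.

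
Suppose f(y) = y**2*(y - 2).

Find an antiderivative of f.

Any candidate F(y) must reproduce f(y) exactly when differentiated.
Check: d/dy[y**4/4 - 2*y**3/3] = y**3 - 2*y**2, which equals f(y).

An antiderivative is F(y) = y**4/4 - 2*y**3/3.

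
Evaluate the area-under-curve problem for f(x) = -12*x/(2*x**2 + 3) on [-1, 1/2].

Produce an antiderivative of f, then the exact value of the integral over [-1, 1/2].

f matches the chain-rule pattern g'(h)*h' with inner function h(x) = x**2 + 3/2; substituting u = h(x) collapses the integral.
F(x) = -3*log(x**2 + 3/2) is an antiderivative of f.
Check: d/dx[-3*log(x**2 + 3/2)] = -12*x/(2*x**2 + 3) = f(x).
F(1/2) = -3*log(7/4); F(-1) = -3*log(5/2).
Integral = F(1/2) - F(-1) = -3*log(7/4) + 3*log(5/2).

Antiderivative: F(x) = -3*log(x**2 + 3/2); value = -3*log(7/4) + 3*log(5/2)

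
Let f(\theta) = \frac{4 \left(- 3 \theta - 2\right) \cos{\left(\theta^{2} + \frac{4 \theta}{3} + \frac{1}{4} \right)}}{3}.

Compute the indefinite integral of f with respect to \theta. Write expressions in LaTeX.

f matches the chain-rule pattern g'(h)*h' with inner function h(\theta) = \theta^{2} + \frac{4 \theta}{3} + \frac{1}{4}; substituting u = h(\theta) collapses the integral.
Check: d/d\theta[- 2 \sin{\left(\theta^{2} + \frac{4 \theta}{3} + \frac{1}{4} \right)}] = - 4 \theta \cos{\left(\theta^{2} + \frac{4 \theta}{3} + \frac{1}{4} \right)} - \frac{8 \cos{\left(\theta^{2} + \frac{4 \theta}{3} + \frac{1}{4} \right)}}{3}, which equals f(\theta).

F(\theta) = - 2 \sin{\left(\theta^{2} + \frac{4 \theta}{3} + \frac{1}{4} \right)} + C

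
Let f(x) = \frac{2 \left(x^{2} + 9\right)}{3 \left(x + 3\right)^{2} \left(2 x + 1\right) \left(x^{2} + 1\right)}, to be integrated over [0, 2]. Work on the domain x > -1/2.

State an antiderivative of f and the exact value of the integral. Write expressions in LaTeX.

Antiderivative: F(x) = \frac{148 x \log{\left(x + \frac{1}{2} \right)} - 60 x \log{\left(x + 3 \right)} - 44 x \log{\left(x^{2} + 1 \right)} - 16 x \operatorname{atan}{\left(x \right)} + 444 \log{\left(x + \frac{1}{2} \right)} - 180 \log{\left(x + 3 \right)} - 132 \log{\left(x^{2} + 1 \right)} - 48 \operatorname{atan}{\left(x \right)} + 90}{375 x + 1125}; value = - \frac{104 \log{\left(5 \right)}}{375} - \frac{16 \operatorname{atan}{\left(2 \right)}}{375} - \frac{4}{125} + \frac{4 \log{\left(3 \right)}}{25} + \frac{148 \log{\left(2 \right)}}{375} + \frac{148 \log{\left(\frac{5}{2} \right)}}{375}

Factor the denominator (3 \left(x + 3\right)^{2} \left(2 x + 1\right) \left(x^{2} + 1\right)) and decompose: f = - \frac{8 \left(11 x + 2\right)}{375 \left(x^{2} + 1\right)} + \frac{296}{375 \left(2 x + 1\right)} - \frac{4}{25 \left(x + 3\right)} - \frac{6}{25 \left(x + 3\right)^{2}}; each piece integrates to a log, atan, or power term.
F(x) = \frac{148 x \log{\left(x + \frac{1}{2} \right)} - 60 x \log{\left(x + 3 \right)} - 44 x \log{\left(x^{2} + 1 \right)} - 16 x \operatorname{atan}{\left(x \right)} + 444 \log{\left(x + \frac{1}{2} \right)} - 180 \log{\left(x + 3 \right)} - 132 \log{\left(x^{2} + 1 \right)} - 48 \operatorname{atan}{\left(x \right)} + 90}{375 x + 1125} is an antiderivative of f.
Check: d/dx[\frac{148 x \log{\left(x + \frac{1}{2} \right)} - 60 x \log{\left(x + 3 \right)} - 44 x \log{\left(x^{2} + 1 \right)} - 16 x \operatorname{atan}{\left(x \right)} + 444 \log{\left(x + \frac{1}{2} \right)} - 180 \log{\left(x + 3 \right)} - 132 \log{\left(x^{2} + 1 \right)} - 48 \operatorname{atan}{\left(x \right)} + 90}{375 x + 1125}] = \frac{2 x^{2} + 18}{6 x^{5} + 39 x^{4} + 78 x^{3} + 66 x^{2} + 72 x + 27}, which equals f(x).
F(2) = - \frac{104 \log{\left(5 \right)}}{375} - \frac{16 \operatorname{atan}{\left(2 \right)}}{375} + \frac{6}{125} + \frac{148 \log{\left(\frac{5}{2} \right)}}{375}; F(0) = - \frac{148 \log{\left(2 \right)}}{375} - \frac{4 \log{\left(3 \right)}}{25} + \frac{2}{25}.
Integral = F(2) - F(0) = - \frac{104 \log{\left(5 \right)}}{375} - \frac{16 \operatorname{atan}{\left(2 \right)}}{375} - \frac{4}{125} + \frac{4 \log{\left(3 \right)}}{25} + \frac{148 \log{\left(2 \right)}}{375} + \frac{148 \log{\left(\frac{5}{2} \right)}}{375}.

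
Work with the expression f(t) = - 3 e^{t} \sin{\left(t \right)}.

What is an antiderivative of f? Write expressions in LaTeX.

Any candidate F(t) must reproduce f(t) exactly when differentiated.
Check: d/dt[- \frac{3 e^{t} \sin{\left(t \right)}}{2} + \frac{3 e^{t} \cos{\left(t \right)}}{2}] = - 3 e^{t} \sin{\left(t \right)} = f(t).

An antiderivative is F(t) = - \frac{3 e^{t} \sin{\left(t \right)}}{2} + \frac{3 e^{t} \cos{\left(t \right)}}{2}.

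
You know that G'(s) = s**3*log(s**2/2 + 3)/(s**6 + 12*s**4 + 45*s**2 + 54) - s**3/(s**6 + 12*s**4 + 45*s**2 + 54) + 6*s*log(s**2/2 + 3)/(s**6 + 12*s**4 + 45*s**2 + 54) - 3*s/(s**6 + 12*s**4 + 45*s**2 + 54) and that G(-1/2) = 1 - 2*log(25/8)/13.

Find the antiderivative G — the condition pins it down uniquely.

G(s) = (2*s**2 - log(s**2/2 + 3) + 6)/(2*(s**2 + 3))

G'(s) has the shape u'v + uv' for u = -1/(4*(s**2/2 + 3/2)) and v = log(s**2/2 + 3) — it is the derivative of the product u*v.
A general antiderivative is -log(s**2/2 + 3)/(4*(s**2/2 + 3/2)) + C.
The condition gives C = 1 - 2*log(25/8)/13 - (-2*log(25/8)/13) = 1.
So G(s) = (2*s**2 - log(s**2/2 + 3) + 6)/(2*(s**2 + 3)).
Check: d/ds[(2*s**2 - log(s**2/2 + 3) + 6)/(2*(s**2 + 3))] = (s**3*log(s**2/2 + 3) - s**3 + 6*s*log(s**2/2 + 3) - 3*s)/(s**6 + 12*s**4 + 45*s**2 + 54), which equals G'(s).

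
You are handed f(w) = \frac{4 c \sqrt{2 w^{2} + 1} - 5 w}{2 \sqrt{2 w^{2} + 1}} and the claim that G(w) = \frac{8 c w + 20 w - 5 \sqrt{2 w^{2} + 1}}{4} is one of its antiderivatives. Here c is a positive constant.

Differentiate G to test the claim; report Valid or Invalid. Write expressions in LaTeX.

Invalid: d/dw[G] - f = 5, which is not 0.

d/dw[G] = \frac{4 c \sqrt{2 w^{2} + 1} - 5 w + 10 \sqrt{2 w^{2} + 1}}{2 \sqrt{2 w^{2} + 1}}
d/dw[G] - f(w) = 5 != 0.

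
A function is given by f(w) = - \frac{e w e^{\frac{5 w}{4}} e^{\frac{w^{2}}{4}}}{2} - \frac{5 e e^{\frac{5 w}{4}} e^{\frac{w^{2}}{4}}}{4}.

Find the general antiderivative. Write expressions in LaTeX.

f matches the chain-rule pattern g'(h)*h' with inner function h(w) = \frac{w^{2}}{4} + \frac{5 w}{4} + 1; substituting u = h(w) collapses the integral.
Check: d/dw[- e e^{\frac{5 w}{4}} e^{\frac{w^{2}}{4}}] = - \frac{e w e^{\frac{5 w}{4}} e^{\frac{w^{2}}{4}}}{2} - \frac{5 e e^{\frac{5 w}{4}} e^{\frac{w^{2}}{4}}}{4} = f(w).

F(w) = - e e^{\frac{5 w}{4}} e^{\frac{w^{2}}{4}} + C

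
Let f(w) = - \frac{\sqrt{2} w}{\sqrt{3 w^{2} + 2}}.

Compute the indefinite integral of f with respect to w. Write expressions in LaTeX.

F(w) = - \frac{2 \sqrt{\frac{3 w^{2}}{2} + 1}}{3} + C

The substitution u = \frac{3 w^{2}}{2} + 1 works: f is exactly (dF/du)*(du/dw) for that inner function.
Check: d/dw[- \frac{2 \sqrt{\frac{3 w^{2}}{2} + 1}}{3}] = - \frac{\sqrt{2} w}{\sqrt{3 w^{2} + 2}} = f(w).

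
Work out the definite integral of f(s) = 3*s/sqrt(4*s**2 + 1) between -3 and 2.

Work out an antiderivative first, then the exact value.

The substitution u = 4*s**2 + 1 works: f is exactly (dF/du)*(du/ds) for that inner function.
F(s) = 3*sqrt(4*s**2 + 1)/4 is an antiderivative of f.
Check: d/ds[3*sqrt(4*s**2 + 1)/4] = 3*s/sqrt(4*s**2 + 1) = f(s).
F(2) = 3*sqrt(17)/4; F(-3) = 3*sqrt(37)/4.
Integral = F(2) - F(-3) = -3*sqrt(37)/4 + 3*sqrt(17)/4.

Antiderivative: F(s) = 3*sqrt(4*s**2 + 1)/4; value = -3*sqrt(37)/4 + 3*sqrt(17)/4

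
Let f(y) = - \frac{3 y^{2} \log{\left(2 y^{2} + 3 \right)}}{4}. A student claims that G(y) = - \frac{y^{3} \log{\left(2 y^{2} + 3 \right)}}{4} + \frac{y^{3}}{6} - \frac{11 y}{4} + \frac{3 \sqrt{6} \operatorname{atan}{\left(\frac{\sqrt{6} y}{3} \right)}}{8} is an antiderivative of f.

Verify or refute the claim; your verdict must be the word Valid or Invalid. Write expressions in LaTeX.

d/dy[G] = - \frac{3 y^{2} \log{\left(2 y^{2} + 3 \right)}}{4} - 2
d/dy[G] - f(y) = -2 != 0.

Invalid: d/dy[G] - f = -2, which is not 0.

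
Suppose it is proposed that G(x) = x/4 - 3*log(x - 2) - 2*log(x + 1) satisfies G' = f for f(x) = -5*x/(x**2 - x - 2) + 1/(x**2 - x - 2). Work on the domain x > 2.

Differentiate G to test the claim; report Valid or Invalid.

d/dx[G] = (x**2 - 21*x + 2)/(4*x**2 - 4*x - 8)
d/dx[G] - f(x) = 1/4 != 0.

Invalid: d/dx[G] - f = 1/4, which is not 0.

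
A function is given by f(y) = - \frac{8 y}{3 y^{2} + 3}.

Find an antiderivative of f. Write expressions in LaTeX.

An antiderivative is F(y) = - \frac{4 \log{\left(y^{2} + 1 \right)}}{3}.

f matches the chain-rule pattern g'(h)*h' with inner function h(y) = y^{2} + 1; substituting u = h(y) collapses the integral.
Check: d/dy[- \frac{4 \log{\left(y^{2} + 1 \right)}}{3}] = - \frac{8 y}{3 y^{2} + 3} = f(y).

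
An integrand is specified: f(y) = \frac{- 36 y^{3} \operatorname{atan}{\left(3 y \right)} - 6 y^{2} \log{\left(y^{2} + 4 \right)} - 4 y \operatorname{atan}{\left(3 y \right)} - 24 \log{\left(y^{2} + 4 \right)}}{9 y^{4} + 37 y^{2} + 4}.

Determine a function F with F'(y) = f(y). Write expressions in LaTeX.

An antiderivative is F(y) = - 2 \log{\left(y^{2} + 4 \right)} \operatorname{atan}{\left(3 y \right)}.

f has the shape u'v + uv' for u = - 2 \operatorname{atan}{\left(3 y \right)} and v = \log{\left(y^{2} + 4 \right)} — it is the derivative of the product u*v.
Check: d/dy[- 2 \log{\left(y^{2} + 4 \right)} \operatorname{atan}{\left(3 y \right)}] = \frac{- 36 y^{3} \operatorname{atan}{\left(3 y \right)} - 6 y^{2} \log{\left(y^{2} + 4 \right)} - 4 y \operatorname{atan}{\left(3 y \right)} - 24 \log{\left(y^{2} + 4 \right)}}{9 y^{4} + 37 y^{2} + 4} = f(y).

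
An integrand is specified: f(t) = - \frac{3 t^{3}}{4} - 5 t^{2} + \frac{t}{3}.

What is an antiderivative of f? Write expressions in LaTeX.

An antiderivative is F(t) = - \frac{t^{2} \left(9 t^{2} + 80 t - 8\right)}{48}.

The integrand splits into summands that can be handled one at a time.
Check: d/dt[- \frac{t^{2} \left(9 t^{2} + 80 t - 8\right)}{48}] = - \frac{3 t^{3}}{4} - 5 t^{2} + \frac{t}{3} = f(t).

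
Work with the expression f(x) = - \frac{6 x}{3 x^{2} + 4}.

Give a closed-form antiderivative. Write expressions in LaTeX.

The substitution u = \frac{3 x^{2}}{2} + 2 works: f is exactly (dF/du)*(du/dx) for that inner function.
Check: d/dx[- \log{\left(\frac{3 x^{2}}{2} + 2 \right)}] = - \frac{6 x}{3 x^{2} + 4} = f(x).

An antiderivative is F(x) = - \log{\left(\frac{3 x^{2}}{2} + 2 \right)}.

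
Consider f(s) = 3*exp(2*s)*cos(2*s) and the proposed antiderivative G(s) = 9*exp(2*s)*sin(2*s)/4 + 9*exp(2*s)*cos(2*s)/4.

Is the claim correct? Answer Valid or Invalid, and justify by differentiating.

Invalid: d/ds[G] - f = 6*exp(2*s)*cos(2*s), which is not 0.

d/ds[G] = 9*exp(2*s)*cos(2*s)
d/ds[G] - f(s) = 6*exp(2*s)*cos(2*s) != 0.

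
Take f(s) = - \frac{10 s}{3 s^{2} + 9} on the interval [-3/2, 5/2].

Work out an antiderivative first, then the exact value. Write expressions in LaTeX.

Antiderivative: F(s) = - \frac{5 \log{\left(s^{2} + 3 \right)}}{3}; value = - \frac{5 \log{\left(\frac{37}{4} \right)}}{3} + \frac{5 \log{\left(\frac{21}{4} \right)}}{3}

The substitution u = s^{2} + 3 works: f is exactly (dF/du)*(du/ds) for that inner function.
F(s) = - \frac{5 \log{\left(s^{2} + 3 \right)}}{3} is an antiderivative of f.
Check: d/ds[- \frac{5 \log{\left(s^{2} + 3 \right)}}{3}] = - \frac{10 s}{3 s^{2} + 9} = f(s).
F(5/2) = - \frac{5 \log{\left(\frac{37}{4} \right)}}{3}; F(-3/2) = - \frac{5 \log{\left(\frac{21}{4} \right)}}{3}.
Integral = F(5/2) - F(-3/2) = - \frac{5 \log{\left(\frac{37}{4} \right)}}{3} + \frac{5 \log{\left(\frac{21}{4} \right)}}{3}.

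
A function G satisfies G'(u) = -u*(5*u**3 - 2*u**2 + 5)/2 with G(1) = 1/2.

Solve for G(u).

G(u) = -u**5/2 + u**4/4 - 5*u**2/4 + 2

The proposed G(u) is checked by its d/du: the result must match the given G'(u).
A general antiderivative is -u**5/2 + u**4/4 - 5*u**2/4 + C.
The condition gives C = 1/2 - (-3/2) = 2.
So G(u) = -u**5/2 + u**4/4 - 5*u**2/4 + 2.
Check: d/du[-u**5/2 + u**4/4 - 5*u**2/4 + 2] = -5*u**4/2 + u**3 - 5*u/2, which equals G'(u).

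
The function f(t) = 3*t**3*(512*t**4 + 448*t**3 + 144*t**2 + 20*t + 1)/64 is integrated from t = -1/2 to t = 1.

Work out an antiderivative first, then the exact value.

Antiderivative: F(t) = 3*(t**2 + t/4)**4; value = 29997/4096

The substitution u = t**2 + t/4 works: f is exactly (dF/du)*(du/dt) for that inner function.
F(t) = 3*(t**2 + t/4)**4 is an antiderivative of f.
Check: d/dt[3*(t**2 + t/4)**4] = 24*t**7 + 21*t**6 + 27*t**5/4 + 15*t**4/16 + 3*t**3/64, which equals f(t).
F(1) = 1875/256; F(-1/2) = 3/4096.
Integral = F(1) - F(-1/2) = 29997/4096.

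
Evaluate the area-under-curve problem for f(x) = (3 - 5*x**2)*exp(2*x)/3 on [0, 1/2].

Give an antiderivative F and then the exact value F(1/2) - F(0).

f has the shape u'v + uv' for u = -5*x**2/6 + 5*x/6 + 1/12 and v = exp(2*x) — it is the derivative of the product u*v.
F(x) = -(10*x**2 - 10*x - 1)*exp(2*x)/12 is an antiderivative of f.
Check: d/dx[-(10*x**2 - 10*x - 1)*exp(2*x)/12] = -5*x**2*exp(2*x)/3 + exp(2*x), which equals f(x).
F(1/2) = 7*exp(1)/24; F(0) = 1/12.
Integral = F(1/2) - F(0) = -1/12 + 7*exp(1)/24.

Antiderivative: F(x) = -(10*x**2 - 10*x - 1)*exp(2*x)/12; value = -1/12 + 7*exp(1)/24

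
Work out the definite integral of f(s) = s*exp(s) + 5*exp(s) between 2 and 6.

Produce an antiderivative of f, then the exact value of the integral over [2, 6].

Recognize the product-rule pattern: f = u'v + uv' with u = s + 4, v = exp(s), so integration by parts undoes it.
F(s) = (s + 4)*exp(s) is an antiderivative of f.
Check: d/ds[(s + 4)*exp(s)] = s*exp(s) + 5*exp(s) = f(s).
F(6) = 10*exp(6); F(2) = 6*exp(2).
Integral = F(6) - F(2) = -6*exp(2) + 10*exp(6).

Antiderivative: F(s) = (s + 4)*exp(s); value = -6*exp(2) + 10*exp(6)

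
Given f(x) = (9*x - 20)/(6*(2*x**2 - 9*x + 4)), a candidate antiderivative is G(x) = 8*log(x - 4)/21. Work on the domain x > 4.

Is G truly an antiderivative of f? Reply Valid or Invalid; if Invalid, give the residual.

Invalid: d/dx[G] - f = -31/(84*x - 42), which is not 0.

d/dx[G] = 8/(21*x - 84)
d/dx[G] - f(x) = -31/(84*x - 42) != 0.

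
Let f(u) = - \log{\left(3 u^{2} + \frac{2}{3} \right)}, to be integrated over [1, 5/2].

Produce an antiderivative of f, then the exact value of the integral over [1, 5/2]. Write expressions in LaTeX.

Recover f(u) by differentiating a candidate F(u); any mismatch rules it out.
F(u) = - \frac{3 u \log{\left(3 u^{2} + \frac{2}{3} \right)} - 6 u + 2 \sqrt{2} \operatorname{atan}{\left(\frac{3 \sqrt{2} u}{2} \right)}}{3} is an antiderivative of f.
Check: d/du[- \frac{3 u \log{\left(3 u^{2} + \frac{2}{3} \right)} - 6 u + 2 \sqrt{2} \operatorname{atan}{\left(\frac{3 \sqrt{2} u}{2} \right)}}{3}] = - \log{\left(3 u^{2} + \frac{2}{3} \right)} = f(u).
F(5/2) = - \frac{5 \log{\left(\frac{233}{12} \right)}}{2} - \frac{2 \sqrt{2} \operatorname{atan}{\left(\frac{15 \sqrt{2}}{4} \right)}}{3} + 5; F(1) = - \log{\left(\frac{11}{3} \right)} - \frac{2 \sqrt{2} \operatorname{atan}{\left(\frac{3 \sqrt{2}}{2} \right)}}{3} + 2.
Integral = F(5/2) - F(1) = - \frac{5 \log{\left(\frac{233}{12} \right)}}{2} - \frac{2 \sqrt{2} \operatorname{atan}{\left(\frac{15 \sqrt{2}}{4} \right)}}{3} + \frac{2 \sqrt{2} \operatorname{atan}{\left(\frac{3 \sqrt{2}}{2} \right)}}{3} + \log{\left(\frac{11}{3} \right)} + 3.

Antiderivative: F(u) = - \frac{3 u \log{\left(3 u^{2} + \frac{2}{3} \right)} - 6 u + 2 \sqrt{2} \operatorname{atan}{\left(\frac{3 \sqrt{2} u}{2} \right)}}{3}; value = - \frac{5 \log{\left(\frac{233}{12} \right)}}{2} - \frac{2 \sqrt{2} \operatorname{atan}{\left(\frac{15 \sqrt{2}}{4} \right)}}{3} + \frac{2 \sqrt{2} \operatorname{atan}{\left(\frac{3 \sqrt{2}}{2} \right)}}{3} + \log{\left(\frac{11}{3} \right)} + 3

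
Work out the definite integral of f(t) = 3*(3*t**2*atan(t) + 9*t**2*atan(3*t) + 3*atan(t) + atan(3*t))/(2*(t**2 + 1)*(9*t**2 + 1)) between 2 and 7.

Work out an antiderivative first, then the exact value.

Antiderivative: F(t) = 3*atan(t)*atan(3*t)/2; value = -3*atan(2)*atan(6)/2 + 3*atan(7)*atan(21)/2

Recognize the product-rule pattern: f = u'v + uv' with u = 3*atan(t)/2, v = atan(3*t), so integration by parts undoes it.
F(t) = 3*atan(t)*atan(3*t)/2 is an antiderivative of f.
Check: d/dt[3*atan(t)*atan(3*t)/2] = (9*t**2*atan(t) + 27*t**2*atan(3*t) + 9*atan(t) + 3*atan(3*t))/(18*t**4 + 20*t**2 + 2), which equals f(t).
F(7) = 3*atan(7)*atan(21)/2; F(2) = 3*atan(2)*atan(6)/2.
Integral = F(7) - F(2) = -3*atan(2)*atan(6)/2 + 3*atan(7)*atan(21)/2.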